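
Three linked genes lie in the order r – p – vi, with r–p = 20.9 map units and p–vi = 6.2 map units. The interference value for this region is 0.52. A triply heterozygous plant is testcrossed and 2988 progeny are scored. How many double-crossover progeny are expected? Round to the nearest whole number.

19

Map distances give recombination frequencies of 0.209 and 0.062 for the two intervals.
With interference 0.52 (so coincidence = 0.48), expected double-crossover frequency = 0.209 × 0.062 × 0.48 = 0.00622.
Expected number = 0.00622 × 2988 = 18.58 ≈ 19.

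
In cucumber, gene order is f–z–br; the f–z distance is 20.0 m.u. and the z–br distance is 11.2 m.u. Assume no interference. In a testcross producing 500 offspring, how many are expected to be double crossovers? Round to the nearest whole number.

Map distances give recombination frequencies of 0.200 and 0.112 for the two intervals.
With no interference, expected double-crossover frequency = 0.200 × 0.112 = 0.02240.
Expected number = 0.02240 × 500 = 11.20 ≈ 11.

11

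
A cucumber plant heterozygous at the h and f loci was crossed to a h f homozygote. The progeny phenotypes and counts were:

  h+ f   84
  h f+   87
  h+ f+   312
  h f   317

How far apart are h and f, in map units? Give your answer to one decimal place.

The two most frequent classes, h+ f+ (312) and h f (317), are the parental types, so the F1 was h+ f+ / h f.
The recombinant classes are h+ f and h f+: 84 + 87 = 171.
Recombination frequency = 171/800 = 0.2137 ≈ 21.4%, i.e. 21.4 map units.

21.4 map units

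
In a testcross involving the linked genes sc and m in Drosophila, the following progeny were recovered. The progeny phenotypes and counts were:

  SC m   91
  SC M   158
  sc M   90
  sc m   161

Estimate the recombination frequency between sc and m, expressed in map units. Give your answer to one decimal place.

The two most frequent classes, SC M (158) and sc m (161), are the parental types, so the F1 was SC M / sc m.
The recombinant classes are SC m and sc M: 91 + 90 = 181.
Recombination frequency = 181/500 = 0.3620 ≈ 36.2%, i.e. 36.2 map units.

36.2 map units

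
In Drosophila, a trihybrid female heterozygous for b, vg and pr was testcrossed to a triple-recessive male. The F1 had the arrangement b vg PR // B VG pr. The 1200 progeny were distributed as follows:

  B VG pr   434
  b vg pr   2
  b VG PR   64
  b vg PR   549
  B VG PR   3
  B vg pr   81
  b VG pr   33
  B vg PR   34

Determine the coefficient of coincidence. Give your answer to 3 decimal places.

0.556

The two rarest classes, b vg pr and B VG PR, are the double crossovers. Comparing them with the parentals, only the pr allele has switched, so pr is the middle locus and the order is vg – pr – b.
vg–pr: (145 + 5)/1200 = 0.1250; pr–b: (67 + 5)/1200 = 0.0600.
Expected DCO frequency = 0.1250 × 0.0600 ≈ 0.00750; observed = 5/1200 ≈ 0.00417.
Coefficient of coincidence = 0.00417/0.00750 ≈ 0.556.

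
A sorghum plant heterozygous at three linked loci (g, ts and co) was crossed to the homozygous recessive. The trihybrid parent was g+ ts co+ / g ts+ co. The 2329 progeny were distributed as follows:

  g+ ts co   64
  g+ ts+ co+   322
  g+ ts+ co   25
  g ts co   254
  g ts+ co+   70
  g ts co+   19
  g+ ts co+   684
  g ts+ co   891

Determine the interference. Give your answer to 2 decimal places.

The two rarest classes, g ts co+ and g+ ts+ co, are the double crossovers. Comparing them with the parentals, only the g allele has switched, so g is the middle locus and the order is ts – g – co.
ts–g: (576 + 44)/2329 = 0.2662; g–co: (134 + 44)/2329 = 0.0764.
Expected DCO frequency = 0.2662 × 0.0764 ≈ 0.02034; observed = 44/2329 ≈ 0.01889.
Coefficient of coincidence = 0.01889/0.02034 ≈ 0.93; interference = 1 − 0.93 = 0.07.

0.07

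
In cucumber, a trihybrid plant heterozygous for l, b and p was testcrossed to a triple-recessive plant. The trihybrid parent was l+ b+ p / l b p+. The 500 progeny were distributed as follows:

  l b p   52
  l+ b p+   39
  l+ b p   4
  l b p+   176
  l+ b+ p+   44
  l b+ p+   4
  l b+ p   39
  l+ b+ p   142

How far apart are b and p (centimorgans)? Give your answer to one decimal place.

20.8 centimorgans

The two rarest classes, l+ b p and l b+ p+, are the double crossovers. Comparing them with the parentals, only the b allele has switched, so b is the middle locus and the order is l – b – p.
Crossovers in the b–p interval produce the single-crossover classes l+ b+ p+ and l b p (44 + 52 = 96) plus the double crossovers (8).
RF(b–p) = (96 + 8) / 500 = 104/500 = 0.2080 → 20.8 centimorgans.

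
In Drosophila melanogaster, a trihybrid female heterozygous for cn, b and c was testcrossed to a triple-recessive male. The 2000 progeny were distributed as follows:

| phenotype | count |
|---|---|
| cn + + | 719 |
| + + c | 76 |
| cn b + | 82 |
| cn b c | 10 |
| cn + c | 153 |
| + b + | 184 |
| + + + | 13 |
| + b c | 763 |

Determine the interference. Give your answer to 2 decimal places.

The two most frequent reciprocal classes, cn + + and + b c, are the parental types, so the F1 was cn + + / + b c.
The two rarest classes, + + + and cn b c, are the double crossovers. Comparing them with the parentals, only the cn allele has switched, so cn is the middle locus and the order is c – cn – b.
c–cn: (337 + 23)/2000 = 0.1800; cn–b: (158 + 23)/2000 = 0.0905.
Expected DCO frequency = 0.1800 × 0.0905 ≈ 0.01629; observed = 23/2000 ≈ 0.01150.
Coefficient of coincidence = 0.01150/0.01629 ≈ 0.71; interference = 1 − 0.71 = 0.29.

0.29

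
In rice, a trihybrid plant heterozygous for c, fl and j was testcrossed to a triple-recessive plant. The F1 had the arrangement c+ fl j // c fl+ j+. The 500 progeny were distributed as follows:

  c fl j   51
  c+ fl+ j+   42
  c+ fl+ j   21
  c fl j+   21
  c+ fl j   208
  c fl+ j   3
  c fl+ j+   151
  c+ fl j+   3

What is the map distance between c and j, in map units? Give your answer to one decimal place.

The two rarest classes, c+ fl j+ and c fl+ j, are the double crossovers. Comparing them with the parentals, only the j allele has switched, so j is the middle locus and the order is c – j – fl.
Crossovers in the c–j interval produce the single-crossover classes c fl j and c+ fl+ j+ (51 + 42 = 93) plus the double crossovers (6).
RF(c–j) = (93 + 6) / 500 = 99/500 = 0.1980 → 19.8 map units.

19.8 map units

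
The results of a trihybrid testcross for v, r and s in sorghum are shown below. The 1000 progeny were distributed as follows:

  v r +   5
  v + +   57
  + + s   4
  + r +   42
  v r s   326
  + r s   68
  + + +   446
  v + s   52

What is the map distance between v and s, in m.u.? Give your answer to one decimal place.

13.4 m.u.

The two most frequent reciprocal classes, v r s and + + +, are the parental types, so the F1 was v r s / + + +.
The two rarest classes, v r + and + + s, are the double crossovers. Comparing them with the parentals, only the s allele has switched, so s is the middle locus and the order is r – s – v.
Crossovers in the s–v interval produce the single-crossover classes + r s and v + + (68 + 57 = 125) plus the double crossovers (9).
RF(s–v) = (125 + 9) / 1000 = 134/1000 = 0.1340 → 13.4 m.u.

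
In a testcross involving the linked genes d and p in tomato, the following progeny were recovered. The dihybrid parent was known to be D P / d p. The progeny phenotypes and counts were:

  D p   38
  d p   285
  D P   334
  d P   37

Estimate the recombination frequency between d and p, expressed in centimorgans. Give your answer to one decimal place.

The recombinant classes are D p and d P: 38 + 37 = 75.
Recombination frequency = 75/694 = 0.1081 ≈ 10.8%, i.e. 10.8 centimorgans.

10.8 centimorgans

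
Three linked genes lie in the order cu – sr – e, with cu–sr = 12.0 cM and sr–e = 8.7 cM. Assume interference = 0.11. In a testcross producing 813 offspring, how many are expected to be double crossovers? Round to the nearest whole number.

8

Map distances give recombination frequencies of 0.120 and 0.087 for the two intervals.
With interference 0.11 (so coincidence = 0.89), expected double-crossover frequency = 0.120 × 0.087 × 0.89 = 0.00929.
Expected number = 0.00929 × 813 = 7.55 ≈ 8.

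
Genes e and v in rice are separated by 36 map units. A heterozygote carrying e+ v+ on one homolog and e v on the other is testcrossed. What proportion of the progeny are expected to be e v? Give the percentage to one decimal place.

32.0%

A map distance of 36 map units corresponds to a recombination frequency of 0.360.
The F1 is e+ v+ / e v, so e v is a parental gamete class with expected frequency (1 − r)/2 = 0.640/2 = 0.3200.
That is 0.3200 = 32.0% of the progeny.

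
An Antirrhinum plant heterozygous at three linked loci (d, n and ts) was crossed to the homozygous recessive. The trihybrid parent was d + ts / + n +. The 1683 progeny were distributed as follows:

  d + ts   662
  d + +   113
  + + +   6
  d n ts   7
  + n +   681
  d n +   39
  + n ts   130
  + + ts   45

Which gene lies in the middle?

The two rarest classes, d n ts and + + +, are the double crossovers. Comparing them with the parentals, only the n allele has switched, so n is the middle locus and the order is d – n – ts.

n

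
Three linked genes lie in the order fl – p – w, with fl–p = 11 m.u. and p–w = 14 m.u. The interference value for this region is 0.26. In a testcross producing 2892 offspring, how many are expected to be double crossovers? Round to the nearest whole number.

Map distances give recombination frequencies of 0.110 and 0.140 for the two intervals.
With interference 0.26 (so coincidence = 0.74), expected double-crossover frequency = 0.110 × 0.140 × 0.74 = 0.01140.
Expected number = 0.01140 × 2892 = 32.96 ≈ 33.

33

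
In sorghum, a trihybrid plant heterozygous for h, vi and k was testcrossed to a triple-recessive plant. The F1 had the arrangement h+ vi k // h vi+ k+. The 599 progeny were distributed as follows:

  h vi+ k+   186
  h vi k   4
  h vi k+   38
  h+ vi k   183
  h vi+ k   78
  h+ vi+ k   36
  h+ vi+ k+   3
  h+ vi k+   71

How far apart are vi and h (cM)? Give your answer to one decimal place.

The two rarest classes, h vi k and h+ vi+ k+, are the double crossovers. Comparing them with the parentals, only the h allele has switched, so h is the middle locus and the order is vi – h – k.
Crossovers in the vi–h interval produce the single-crossover classes h+ vi+ k and h vi k+ (36 + 38 = 74) plus the double crossovers (7).
RF(vi–h) = (74 + 7) / 599 = 81/599 = 0.1352 → 13.5 cM.

13.5 cM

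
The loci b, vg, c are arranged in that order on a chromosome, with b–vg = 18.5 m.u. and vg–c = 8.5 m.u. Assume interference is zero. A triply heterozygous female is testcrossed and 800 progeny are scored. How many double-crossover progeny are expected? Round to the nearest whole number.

Map distances give recombination frequencies of 0.185 and 0.085 for the two intervals.
With no interference, expected double-crossover frequency = 0.185 × 0.085 = 0.01572.
Expected number = 0.01572 × 800 = 12.58 ≈ 13.

13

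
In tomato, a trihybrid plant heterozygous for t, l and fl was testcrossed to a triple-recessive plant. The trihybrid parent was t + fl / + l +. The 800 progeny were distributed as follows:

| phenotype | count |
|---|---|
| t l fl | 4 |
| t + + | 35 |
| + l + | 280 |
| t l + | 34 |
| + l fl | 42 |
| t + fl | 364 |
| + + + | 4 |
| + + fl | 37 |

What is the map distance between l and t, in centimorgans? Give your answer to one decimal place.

9.9 centimorgans

The two rarest classes, t l fl and + + +, are the double crossovers. Comparing them with the parentals, only the l allele has switched, so l is the middle locus and the order is t – l – fl.
Crossovers in the t–l interval produce the single-crossover classes + + fl and t l + (37 + 34 = 71) plus the double crossovers (8).
RF(t–l) = (71 + 8) / 800 = 79/800 = 0.0988 → 9.9 centimorgans.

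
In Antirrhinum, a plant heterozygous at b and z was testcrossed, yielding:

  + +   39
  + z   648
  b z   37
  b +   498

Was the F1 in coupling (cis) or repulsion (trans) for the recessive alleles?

trans

The two most frequent classes are + z (648) and b + (498); these are the parental (non-recombinant) types.
So the F1 carried + z on one chromosome and b + on the other — the recessive alleles are on opposite chromosomes (trans / repulsion).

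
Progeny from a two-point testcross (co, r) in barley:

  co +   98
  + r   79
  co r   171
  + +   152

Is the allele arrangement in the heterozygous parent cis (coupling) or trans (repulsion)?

cis

The two most frequent classes are + + (152) and co r (171); these are the parental (non-recombinant) types.
So the F1 carried + + on one chromosome and co r on the other — the recessive alleles are on the same chromosome (cis / coupling).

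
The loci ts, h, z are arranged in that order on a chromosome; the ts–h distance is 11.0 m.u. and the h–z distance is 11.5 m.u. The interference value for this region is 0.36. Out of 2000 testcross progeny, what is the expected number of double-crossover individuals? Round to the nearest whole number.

16

Map distances give recombination frequencies of 0.110 and 0.115 for the two intervals.
With interference 0.36 (so coincidence = 0.64), expected double-crossover frequency = 0.110 × 0.115 × 0.64 = 0.00810.
Expected number = 0.00810 × 2000 = 16.19 ≈ 16.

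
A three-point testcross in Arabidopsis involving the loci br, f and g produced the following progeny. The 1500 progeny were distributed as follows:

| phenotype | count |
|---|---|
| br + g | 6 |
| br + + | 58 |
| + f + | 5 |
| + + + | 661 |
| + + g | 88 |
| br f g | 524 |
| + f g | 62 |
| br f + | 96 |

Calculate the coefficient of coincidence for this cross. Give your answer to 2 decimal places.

The two most frequent reciprocal classes, br f g and + + +, are the parental types, so the F1 was br f g / + + +.
The two rarest classes, br + g and + f +, are the double crossovers. Comparing them with the parentals, only the f allele has switched, so f is the middle locus and the order is g – f – br.
g–f: (184 + 11)/1500 = 0.1300; f–br: (120 + 11)/1500 = 0.0873.
Expected DCO frequency = 0.1300 × 0.0873 ≈ 0.01135; observed = 11/1500 ≈ 0.00733.
Coefficient of coincidence = 0.00733/0.01135 ≈ 0.65.

0.65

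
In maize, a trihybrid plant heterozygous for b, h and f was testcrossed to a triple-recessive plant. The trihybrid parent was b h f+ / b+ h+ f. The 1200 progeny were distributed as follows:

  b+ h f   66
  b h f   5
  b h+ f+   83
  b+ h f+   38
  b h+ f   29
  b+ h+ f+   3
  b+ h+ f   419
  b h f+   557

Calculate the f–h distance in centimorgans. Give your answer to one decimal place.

The two rarest classes, b h f and b+ h+ f+, are the double crossovers. Comparing them with the parentals, only the f allele has switched, so f is the middle locus and the order is h – f – b.
Crossovers in the h–f interval produce the single-crossover classes b h+ f+ and b+ h f (83 + 66 = 149) plus the double crossovers (8).
RF(h–f) = (149 + 8) / 1200 = 157/1200 = 0.1308 → 13.1 centimorgans.

13.1 centimorgans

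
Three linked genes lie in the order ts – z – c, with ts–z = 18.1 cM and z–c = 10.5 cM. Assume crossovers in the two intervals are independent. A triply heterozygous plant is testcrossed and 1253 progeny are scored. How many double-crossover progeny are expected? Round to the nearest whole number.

24

Map distances give recombination frequencies of 0.181 and 0.105 for the two intervals.
With no interference, expected double-crossover frequency = 0.181 × 0.105 = 0.01901.
Expected number = 0.01901 × 1253 = 23.81 ≈ 24.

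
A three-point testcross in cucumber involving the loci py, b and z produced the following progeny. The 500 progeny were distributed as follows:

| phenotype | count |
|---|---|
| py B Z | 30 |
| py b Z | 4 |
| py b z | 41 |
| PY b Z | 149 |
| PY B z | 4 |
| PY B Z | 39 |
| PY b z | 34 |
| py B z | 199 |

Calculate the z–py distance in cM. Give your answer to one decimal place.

The two most frequent reciprocal classes, py B z and PY b Z, are the parental types, so the F1 was py B z / PY b Z.
The two rarest classes, PY B z and py b Z, are the double crossovers. Comparing them with the parentals, only the py allele has switched, so py is the middle locus and the order is z – py – b.
Crossovers in the z–py interval produce the single-crossover classes py B Z and PY b z (30 + 34 = 64) plus the double crossovers (8).
RF(z–py) = (64 + 8) / 500 = 72/500 = 0.1440 → 14.4 cM.

14.4 cM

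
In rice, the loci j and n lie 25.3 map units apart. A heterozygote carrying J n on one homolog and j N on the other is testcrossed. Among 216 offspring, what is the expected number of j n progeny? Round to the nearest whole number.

27

A map distance of 25.3 map units corresponds to a recombination frequency of 0.253.
The F1 is J n / j N, so j n is a recombinant gamete class with expected frequency r/2 = 0.253/2 = 0.1265.
Expected number = 0.1265 × 216 = 27.32 ≈ 27.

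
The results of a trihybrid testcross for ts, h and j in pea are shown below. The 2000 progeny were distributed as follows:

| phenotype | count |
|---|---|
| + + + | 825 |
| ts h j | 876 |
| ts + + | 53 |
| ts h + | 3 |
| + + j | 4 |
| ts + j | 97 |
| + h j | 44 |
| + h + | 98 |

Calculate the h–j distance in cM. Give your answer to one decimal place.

The two most frequent reciprocal classes, + + + and ts h j, are the parental types, so the F1 was + + + / ts h j.
The two rarest classes, + + j and ts h +, are the double crossovers. Comparing them with the parentals, only the j allele has switched, so j is the middle locus and the order is ts – j – h.
Crossovers in the j–h interval produce the single-crossover classes + h + and ts + j (98 + 97 = 195) plus the double crossovers (7).
RF(j–h) = (195 + 7) / 2000 = 202/2000 = 0.1010 → 10.1 cM.

10.1 cM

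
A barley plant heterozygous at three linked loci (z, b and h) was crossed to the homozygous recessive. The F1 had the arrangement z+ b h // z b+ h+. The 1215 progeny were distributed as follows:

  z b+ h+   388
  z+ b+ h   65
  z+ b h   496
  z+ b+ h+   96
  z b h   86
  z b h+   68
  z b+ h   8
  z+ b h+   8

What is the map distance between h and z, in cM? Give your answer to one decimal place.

The two rarest classes, z+ b h+ and z b+ h, are the double crossovers. Comparing them with the parentals, only the h allele has switched, so h is the middle locus and the order is b – h – z.
Crossovers in the h–z interval produce the single-crossover classes z b h and z+ b+ h+ (86 + 96 = 182) plus the double crossovers (16).
RF(h–z) = (182 + 16) / 1215 = 198/1215 = 0.1630 → 16.3 cM.

16.3 cM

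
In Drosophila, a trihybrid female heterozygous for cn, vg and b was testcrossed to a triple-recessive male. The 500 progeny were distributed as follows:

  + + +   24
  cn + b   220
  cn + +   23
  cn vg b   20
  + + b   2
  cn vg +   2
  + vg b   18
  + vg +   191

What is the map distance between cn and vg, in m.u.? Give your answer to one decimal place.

9.6 m.u.

The two most frequent reciprocal classes, cn + b and + vg +, are the parental types, so the F1 was cn + b / + vg +.
The two rarest classes, + + b and cn vg +, are the double crossovers. Comparing them with the parentals, only the cn allele has switched, so cn is the middle locus and the order is vg – cn – b.
Crossovers in the vg–cn interval produce the single-crossover classes cn vg b and + + + (20 + 24 = 44) plus the double crossovers (4).
RF(vg–cn) = (44 + 4) / 500 = 48/500 = 0.0960 → 9.6 m.u.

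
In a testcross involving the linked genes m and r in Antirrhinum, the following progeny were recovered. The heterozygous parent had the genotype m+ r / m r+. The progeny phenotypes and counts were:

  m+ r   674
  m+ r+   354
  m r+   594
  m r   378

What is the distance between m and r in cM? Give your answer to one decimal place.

36.6 cM

The recombinant classes are m+ r+ and m r: 354 + 378 = 732.
Recombination frequency = 732/2000 = 0.3660 ≈ 36.6%, i.e. 36.6 cM.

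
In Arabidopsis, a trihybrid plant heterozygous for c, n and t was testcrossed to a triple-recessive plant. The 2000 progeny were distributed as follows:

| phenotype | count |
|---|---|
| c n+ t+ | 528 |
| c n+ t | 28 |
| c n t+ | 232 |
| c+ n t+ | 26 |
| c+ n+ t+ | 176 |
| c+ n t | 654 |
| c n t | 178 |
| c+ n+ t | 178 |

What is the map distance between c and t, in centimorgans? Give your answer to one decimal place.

20.4 centimorgans

The two most frequent reciprocal classes, c+ n t and c n+ t+, are the parental types, so the F1 was c+ n t / c n+ t+.
The two rarest classes, c+ n t+ and c n+ t, are the double crossovers. Comparing them with the parentals, only the t allele has switched, so t is the middle locus and the order is c – t – n.
Crossovers in the c–t interval produce the single-crossover classes c n t and c+ n+ t+ (178 + 176 = 354) plus the double crossovers (54).
RF(c–t) = (354 + 54) / 2000 = 408/2000 = 0.2040 → 20.4 centimorgans.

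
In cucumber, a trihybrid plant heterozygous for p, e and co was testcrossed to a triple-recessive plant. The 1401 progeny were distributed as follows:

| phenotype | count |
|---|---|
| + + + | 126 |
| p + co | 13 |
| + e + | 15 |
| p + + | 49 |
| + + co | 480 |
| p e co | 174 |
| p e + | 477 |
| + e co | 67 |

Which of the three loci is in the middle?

The two most frequent reciprocal classes, p e + and + + co, are the parental types, so the F1 was p e + / + + co.
The two rarest classes, + e + and p + co, are the double crossovers. Comparing them with the parentals, only the p allele has switched, so p is the middle locus and the order is e – p – co.

p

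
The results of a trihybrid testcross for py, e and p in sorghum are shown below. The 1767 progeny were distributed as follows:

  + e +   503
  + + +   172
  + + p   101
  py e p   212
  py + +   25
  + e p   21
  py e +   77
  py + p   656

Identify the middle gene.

The two most frequent reciprocal classes, + e + and py + p, are the parental types, so the F1 was + e + / py + p.
The two rarest classes, + e p and py + +, are the double crossovers. Comparing them with the parentals, only the p allele has switched, so p is the middle locus and the order is py – p – e.

p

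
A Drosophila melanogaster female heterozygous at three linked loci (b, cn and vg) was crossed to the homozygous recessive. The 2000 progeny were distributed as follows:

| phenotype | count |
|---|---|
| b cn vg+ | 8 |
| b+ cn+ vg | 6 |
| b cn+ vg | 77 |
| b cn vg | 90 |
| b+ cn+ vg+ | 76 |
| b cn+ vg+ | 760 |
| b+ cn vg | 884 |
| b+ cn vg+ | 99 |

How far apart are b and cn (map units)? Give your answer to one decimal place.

9.0 map units

The two most frequent reciprocal classes, b cn+ vg+ and b+ cn vg, are the parental types, so the F1 was b cn+ vg+ / b+ cn vg.
The two rarest classes, b cn vg+ and b+ cn+ vg, are the double crossovers. Comparing them with the parentals, only the cn allele has switched, so cn is the middle locus and the order is vg – cn – b.
Crossovers in the cn–b interval produce the single-crossover classes b+ cn+ vg+ and b cn vg (76 + 90 = 166) plus the double crossovers (14).
RF(cn–b) = (166 + 14) / 2000 = 180/2000 = 0.0900 → 9.0 map units.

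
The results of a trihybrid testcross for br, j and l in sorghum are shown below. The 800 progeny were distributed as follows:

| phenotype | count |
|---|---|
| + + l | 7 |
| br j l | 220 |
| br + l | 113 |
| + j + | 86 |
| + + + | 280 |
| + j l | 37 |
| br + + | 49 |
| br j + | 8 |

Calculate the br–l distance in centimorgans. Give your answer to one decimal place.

The two most frequent reciprocal classes, br j l and + + +, are the parental types, so the F1 was br j l / + + +.
The two rarest classes, br j + and + + l, are the double crossovers. Comparing them with the parentals, only the l allele has switched, so l is the middle locus and the order is j – l – br.
Crossovers in the l–br interval produce the single-crossover classes + j l and br + + (37 + 49 = 86) plus the double crossovers (15).
RF(l–br) = (86 + 15) / 800 = 101/800 = 0.1263 → 12.6 centimorgans.

12.6 centimorgans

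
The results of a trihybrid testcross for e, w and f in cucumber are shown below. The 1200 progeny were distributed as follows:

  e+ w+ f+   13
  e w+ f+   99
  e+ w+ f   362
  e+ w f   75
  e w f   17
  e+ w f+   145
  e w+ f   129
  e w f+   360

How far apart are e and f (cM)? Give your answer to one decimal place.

The two most frequent reciprocal classes, e+ w+ f and e w f+, are the parental types, so the F1 was e+ w+ f / e w f+.
The two rarest classes, e+ w+ f+ and e w f, are the double crossovers. Comparing them with the parentals, only the f allele has switched, so f is the middle locus and the order is e – f – w.
Crossovers in the e–f interval produce the single-crossover classes e w+ f and e+ w f+ (129 + 145 = 274) plus the double crossovers (30).
RF(e–f) = (274 + 30) / 1200 = 304/1200 = 0.2533 → 25.3 cM.

25.3 cM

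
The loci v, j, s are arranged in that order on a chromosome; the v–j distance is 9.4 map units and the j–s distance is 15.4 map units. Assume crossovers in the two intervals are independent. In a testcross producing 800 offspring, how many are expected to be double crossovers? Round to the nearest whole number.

Map distances give recombination frequencies of 0.094 and 0.154 for the two intervals.
With no interference, expected double-crossover frequency = 0.094 × 0.154 = 0.01448.
Expected number = 0.01448 × 800 = 11.58 ≈ 12.

12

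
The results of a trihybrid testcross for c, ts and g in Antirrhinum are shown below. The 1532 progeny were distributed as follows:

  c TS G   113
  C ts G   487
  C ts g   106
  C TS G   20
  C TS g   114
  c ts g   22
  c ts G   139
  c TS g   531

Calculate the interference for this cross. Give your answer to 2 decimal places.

The two most frequent reciprocal classes, C ts G and c TS g, are the parental types, so the F1 was C ts G / c TS g.
The two rarest classes, C TS G and c ts g, are the double crossovers. Comparing them with the parentals, only the ts allele has switched, so ts is the middle locus and the order is g – ts – c.
g–ts: (219 + 42)/1532 = 0.1704; ts–c: (253 + 42)/1532 = 0.1926.
Expected DCO frequency = 0.1704 × 0.1926 ≈ 0.03282; observed = 42/1532 ≈ 0.02742.
Coefficient of coincidence = 0.02742/0.03282 ≈ 0.84; interference = 1 − 0.84 = 0.16.

0.16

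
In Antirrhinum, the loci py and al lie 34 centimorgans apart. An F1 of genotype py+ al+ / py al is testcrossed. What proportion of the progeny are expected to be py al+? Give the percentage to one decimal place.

A map distance of 34 centimorgans corresponds to a recombination frequency of 0.340.
The F1 is py+ al+ / py al, so py al+ is a recombinant gamete class with expected frequency r/2 = 0.340/2 = 0.1700.
That is 0.1700 = 17.0% of the progeny.

17.0%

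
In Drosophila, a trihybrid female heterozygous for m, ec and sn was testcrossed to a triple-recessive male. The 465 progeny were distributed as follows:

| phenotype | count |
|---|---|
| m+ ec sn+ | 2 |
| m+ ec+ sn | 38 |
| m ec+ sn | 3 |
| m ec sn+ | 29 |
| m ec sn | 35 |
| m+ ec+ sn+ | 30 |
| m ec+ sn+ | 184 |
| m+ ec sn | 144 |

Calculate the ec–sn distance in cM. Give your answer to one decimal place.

The two most frequent reciprocal classes, m+ ec sn and m ec+ sn+, are the parental types, so the F1 was m+ ec sn / m ec+ sn+.
The two rarest classes, m+ ec sn+ and m ec+ sn, are the double crossovers. Comparing them with the parentals, only the sn allele has switched, so sn is the middle locus and the order is ec – sn – m.
Crossovers in the ec–sn interval produce the single-crossover classes m+ ec+ sn and m ec sn+ (38 + 29 = 67) plus the double crossovers (5).
RF(ec–sn) = (67 + 5) / 465 = 72/465 = 0.1548 → 15.5 cM.

15.5 cM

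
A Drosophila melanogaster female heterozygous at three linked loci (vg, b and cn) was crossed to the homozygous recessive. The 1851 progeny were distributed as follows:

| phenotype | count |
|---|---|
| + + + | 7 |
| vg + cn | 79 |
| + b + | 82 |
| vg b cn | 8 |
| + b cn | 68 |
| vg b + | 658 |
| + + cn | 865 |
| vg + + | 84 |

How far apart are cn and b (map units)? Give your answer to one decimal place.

9.0 map units

The two most frequent reciprocal classes, + + cn and vg b +, are the parental types, so the F1 was + + cn / vg b +.
The two rarest classes, + + + and vg b cn, are the double crossovers. Comparing them with the parentals, only the cn allele has switched, so cn is the middle locus and the order is b – cn – vg.
Crossovers in the b–cn interval produce the single-crossover classes + b cn and vg + + (68 + 84 = 152) plus the double crossovers (15).
RF(b–cn) = (152 + 15) / 1851 = 167/1851 = 0.0902 → 9.0 map units.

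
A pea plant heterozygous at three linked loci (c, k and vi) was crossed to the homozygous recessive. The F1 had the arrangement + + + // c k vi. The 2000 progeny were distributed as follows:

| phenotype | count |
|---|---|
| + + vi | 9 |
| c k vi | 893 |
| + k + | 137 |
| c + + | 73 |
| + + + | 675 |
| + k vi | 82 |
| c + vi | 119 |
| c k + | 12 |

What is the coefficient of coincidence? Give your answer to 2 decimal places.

0.86

The two rarest classes, + + vi and c k +, are the double crossovers. Comparing them with the parentals, only the vi allele has switched, so vi is the middle locus and the order is k – vi – c.
k–vi: (256 + 21)/2000 = 0.1385; vi–c: (155 + 21)/2000 = 0.0880.
Expected DCO frequency = 0.1385 × 0.0880 ≈ 0.01219; observed = 21/2000 ≈ 0.01050.
Coefficient of coincidence = 0.01050/0.01219 ≈ 0.86.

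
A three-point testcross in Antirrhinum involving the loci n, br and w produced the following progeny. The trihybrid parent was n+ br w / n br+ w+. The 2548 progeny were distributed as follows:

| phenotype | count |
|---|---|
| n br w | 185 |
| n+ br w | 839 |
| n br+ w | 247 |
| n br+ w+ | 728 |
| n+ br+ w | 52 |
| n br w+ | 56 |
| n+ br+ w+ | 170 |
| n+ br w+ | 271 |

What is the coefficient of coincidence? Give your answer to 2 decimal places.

0.95

The two rarest classes, n+ br+ w and n br w+, are the double crossovers. Comparing them with the parentals, only the br allele has switched, so br is the middle locus and the order is n – br – w.
n–br: (355 + 108)/2548 = 0.1817; br–w: (518 + 108)/2548 = 0.2457.
Expected DCO frequency = 0.1817 × 0.2457 ≈ 0.04464; observed = 108/2548 ≈ 0.04239.
Coefficient of coincidence = 0.04239/0.04464 ≈ 0.95.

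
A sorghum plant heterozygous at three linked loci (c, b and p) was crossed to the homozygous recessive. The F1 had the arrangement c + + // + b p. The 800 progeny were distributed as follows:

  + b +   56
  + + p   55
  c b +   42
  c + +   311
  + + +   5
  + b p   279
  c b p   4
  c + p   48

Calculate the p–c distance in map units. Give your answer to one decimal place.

The two rarest classes, + + + and c b p, are the double crossovers. Comparing them with the parentals, only the c allele has switched, so c is the middle locus and the order is b – c – p.
Crossovers in the c–p interval produce the single-crossover classes c + p and + b + (48 + 56 = 104) plus the double crossovers (9).
RF(c–p) = (104 + 9) / 800 = 113/800 = 0.1412 → 14.1 map units.

14.1 map units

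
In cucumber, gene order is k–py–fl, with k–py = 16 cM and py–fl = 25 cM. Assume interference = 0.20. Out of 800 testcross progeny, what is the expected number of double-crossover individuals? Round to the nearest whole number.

Map distances give recombination frequencies of 0.160 and 0.250 for the two intervals.
With interference 0.20 (so coincidence = 0.80), expected double-crossover frequency = 0.160 × 0.250 × 0.80 = 0.03200.
Expected number = 0.03200 × 800 = 25.60 ≈ 26.

26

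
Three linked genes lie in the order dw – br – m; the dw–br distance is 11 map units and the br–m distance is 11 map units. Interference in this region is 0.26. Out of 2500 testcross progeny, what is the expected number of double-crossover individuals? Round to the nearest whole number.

22

Map distances give recombination frequencies of 0.110 and 0.110 for the two intervals.
With interference 0.26 (so coincidence = 0.74), expected double-crossover frequency = 0.110 × 0.110 × 0.74 = 0.00895.
Expected number = 0.00895 × 2500 = 22.39 ≈ 22.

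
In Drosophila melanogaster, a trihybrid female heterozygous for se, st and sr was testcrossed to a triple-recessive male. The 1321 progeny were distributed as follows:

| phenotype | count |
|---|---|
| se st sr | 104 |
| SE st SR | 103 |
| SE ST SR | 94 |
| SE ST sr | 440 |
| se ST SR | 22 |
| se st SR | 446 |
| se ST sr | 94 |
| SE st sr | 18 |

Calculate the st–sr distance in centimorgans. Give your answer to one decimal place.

The two most frequent reciprocal classes, SE ST sr and se st SR, are the parental types, so the F1 was SE ST sr / se st SR.
The two rarest classes, SE st sr and se ST SR, are the double crossovers. Comparing them with the parentals, only the st allele has switched, so st is the middle locus and the order is sr – st – se.
Crossovers in the sr–st interval produce the single-crossover classes SE ST SR and se st sr (94 + 104 = 198) plus the double crossovers (40).
RF(sr–st) = (198 + 40) / 1321 = 238/1321 = 0.1802 → 18.0 centimorgans.

18.0 centimorgans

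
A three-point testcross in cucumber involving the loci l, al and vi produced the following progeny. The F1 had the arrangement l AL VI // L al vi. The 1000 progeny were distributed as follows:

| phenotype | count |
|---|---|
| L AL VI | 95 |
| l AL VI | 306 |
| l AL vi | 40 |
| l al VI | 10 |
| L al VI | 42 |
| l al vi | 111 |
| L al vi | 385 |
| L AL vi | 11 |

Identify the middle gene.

al

The two rarest classes, l al VI and L AL vi, are the double crossovers. Comparing them with the parentals, only the al allele has switched, so al is the middle locus and the order is l – al – vi.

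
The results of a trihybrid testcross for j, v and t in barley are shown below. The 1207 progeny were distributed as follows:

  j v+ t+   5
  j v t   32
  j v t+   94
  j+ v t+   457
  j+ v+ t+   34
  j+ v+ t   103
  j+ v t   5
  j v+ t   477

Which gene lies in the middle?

t

The two most frequent reciprocal classes, j+ v t+ and j v+ t, are the parental types, so the F1 was j+ v t+ / j v+ t.
The two rarest classes, j+ v t and j v+ t+, are the double crossovers. Comparing them with the parentals, only the t allele has switched, so t is the middle locus and the order is j – t – v.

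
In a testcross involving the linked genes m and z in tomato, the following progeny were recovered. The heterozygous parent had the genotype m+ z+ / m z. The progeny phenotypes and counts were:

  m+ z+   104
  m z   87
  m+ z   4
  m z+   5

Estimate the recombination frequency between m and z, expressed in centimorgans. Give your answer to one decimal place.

The recombinant classes are m+ z and m z+: 4 + 5 = 9.
Recombination frequency = 9/200 = 0.0450 ≈ 4.5%, i.e. 4.5 centimorgans.

4.5 centimorgans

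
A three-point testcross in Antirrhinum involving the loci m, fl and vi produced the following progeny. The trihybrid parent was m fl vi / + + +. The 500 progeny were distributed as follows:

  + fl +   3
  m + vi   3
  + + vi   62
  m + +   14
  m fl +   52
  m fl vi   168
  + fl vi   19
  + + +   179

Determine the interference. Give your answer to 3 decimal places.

The two rarest classes, m + vi and + fl +, are the double crossovers. Comparing them with the parentals, only the fl allele has switched, so fl is the middle locus and the order is vi – fl – m.
vi–fl: (114 + 6)/500 = 0.2400; fl–m: (33 + 6)/500 = 0.0780.
Expected DCO frequency = 0.2400 × 0.0780 ≈ 0.01872; observed = 6/500 ≈ 0.01200.
Coefficient of coincidence = 0.01200/0.01872 ≈ 0.641; interference = 1 − 0.641 = 0.359.

0.359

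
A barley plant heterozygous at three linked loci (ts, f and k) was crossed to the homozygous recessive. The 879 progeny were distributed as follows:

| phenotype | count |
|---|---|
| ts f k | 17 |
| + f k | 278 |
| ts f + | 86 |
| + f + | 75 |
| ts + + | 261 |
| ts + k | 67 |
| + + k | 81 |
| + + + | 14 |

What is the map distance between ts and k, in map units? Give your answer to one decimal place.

The two most frequent reciprocal classes, + f k and ts + +, are the parental types, so the F1 was + f k / ts + +.
The two rarest classes, ts f k and + + +, are the double crossovers. Comparing them with the parentals, only the ts allele has switched, so ts is the middle locus and the order is k – ts – f.
Crossovers in the k–ts interval produce the single-crossover classes + f + and ts + k (75 + 67 = 142) plus the double crossovers (31).
RF(k–ts) = (142 + 31) / 879 = 173/879 = 0.1968 → 19.7 map units.

19.7 map units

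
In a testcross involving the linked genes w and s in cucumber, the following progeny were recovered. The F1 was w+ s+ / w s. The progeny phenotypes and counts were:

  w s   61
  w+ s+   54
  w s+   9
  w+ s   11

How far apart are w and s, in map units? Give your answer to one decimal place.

The recombinant classes are w+ s and w s+: 11 + 9 = 20.
Recombination frequency = 20/135 = 0.1481 ≈ 14.8%, i.e. 14.8 map units.

14.8 map units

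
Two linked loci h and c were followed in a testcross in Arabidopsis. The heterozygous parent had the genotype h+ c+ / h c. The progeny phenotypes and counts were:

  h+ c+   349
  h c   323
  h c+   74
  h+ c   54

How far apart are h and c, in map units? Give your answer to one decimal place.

The recombinant classes are h+ c and h c+: 54 + 74 = 128.
Recombination frequency = 128/800 = 0.1600 ≈ 16.0%, i.e. 16.0 map units.

16.0 map units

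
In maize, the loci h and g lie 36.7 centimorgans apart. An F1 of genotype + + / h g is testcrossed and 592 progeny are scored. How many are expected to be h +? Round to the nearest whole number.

109

A map distance of 36.7 centimorgans corresponds to a recombination frequency of 0.367.
The F1 is + + / h g, so h + is a recombinant gamete class with expected frequency r/2 = 0.367/2 = 0.1835.
Expected number = 0.1835 × 592 = 108.63 ≈ 109.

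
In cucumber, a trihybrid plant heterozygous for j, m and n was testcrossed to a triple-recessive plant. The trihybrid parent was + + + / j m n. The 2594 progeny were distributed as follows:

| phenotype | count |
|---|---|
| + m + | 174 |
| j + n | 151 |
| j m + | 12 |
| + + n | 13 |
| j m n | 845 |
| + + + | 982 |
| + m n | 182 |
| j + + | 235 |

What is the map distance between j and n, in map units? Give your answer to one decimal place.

The two rarest classes, + + n and j m +, are the double crossovers. Comparing them with the parentals, only the n allele has switched, so n is the middle locus and the order is j – n – m.
Crossovers in the j–n interval produce the single-crossover classes j + + and + m n (235 + 182 = 417) plus the double crossovers (25).
RF(j–n) = (417 + 25) / 2594 = 442/2594 = 0.1704 → 17.0 map units.

17.0 map units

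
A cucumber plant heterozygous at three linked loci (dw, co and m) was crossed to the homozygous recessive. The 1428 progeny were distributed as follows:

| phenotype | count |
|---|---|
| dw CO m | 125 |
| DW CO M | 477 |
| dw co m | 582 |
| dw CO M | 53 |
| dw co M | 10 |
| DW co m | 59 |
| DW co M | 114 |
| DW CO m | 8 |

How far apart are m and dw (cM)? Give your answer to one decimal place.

The two most frequent reciprocal classes, DW CO M and dw co m, are the parental types, so the F1 was DW CO M / dw co m.
The two rarest classes, DW CO m and dw co M, are the double crossovers. Comparing them with the parentals, only the m allele has switched, so m is the middle locus and the order is dw – m – co.
Crossovers in the dw–m interval produce the single-crossover classes dw CO M and DW co m (53 + 59 = 112) plus the double crossovers (18).
RF(dw–m) = (112 + 18) / 1428 = 130/1428 = 0.0910 → 9.1 cM.

9.1 cM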